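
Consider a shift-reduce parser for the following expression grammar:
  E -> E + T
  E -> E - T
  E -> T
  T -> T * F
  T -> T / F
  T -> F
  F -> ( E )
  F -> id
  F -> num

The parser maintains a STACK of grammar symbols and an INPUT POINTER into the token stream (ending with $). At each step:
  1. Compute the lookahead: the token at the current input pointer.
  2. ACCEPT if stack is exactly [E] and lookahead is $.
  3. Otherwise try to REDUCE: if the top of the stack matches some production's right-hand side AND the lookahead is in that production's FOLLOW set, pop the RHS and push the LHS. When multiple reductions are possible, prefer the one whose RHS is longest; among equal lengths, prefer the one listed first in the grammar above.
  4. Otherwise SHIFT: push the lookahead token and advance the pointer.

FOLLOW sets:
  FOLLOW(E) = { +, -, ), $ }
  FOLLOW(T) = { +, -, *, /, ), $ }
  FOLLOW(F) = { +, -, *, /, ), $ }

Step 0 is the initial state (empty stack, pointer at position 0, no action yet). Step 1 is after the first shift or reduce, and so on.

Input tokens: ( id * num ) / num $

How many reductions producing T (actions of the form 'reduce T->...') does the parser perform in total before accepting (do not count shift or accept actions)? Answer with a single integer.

Answer: 4

Derivation:
Step 1: shift (. Stack=[(] ptr=1 lookahead=id remaining=[id * num ) / num $]
Step 2: shift id. Stack=[( id] ptr=2 lookahead=* remaining=[* num ) / num $]
Step 3: reduce F->id. Stack=[( F] ptr=2 lookahead=* remaining=[* num ) / num $]
Step 4: reduce T->F. Stack=[( T] ptr=2 lookahead=* remaining=[* num ) / num $]
Step 5: shift *. Stack=[( T *] ptr=3 lookahead=num remaining=[num ) / num $]
Step 6: shift num. Stack=[( T * num] ptr=4 lookahead=) remaining=[) / num $]
Step 7: reduce F->num. Stack=[( T * F] ptr=4 lookahead=) remaining=[) / num $]
Step 8: reduce T->T * F. Stack=[( T] ptr=4 lookahead=) remaining=[) / num $]
Step 9: reduce E->T. Stack=[( E] ptr=4 lookahead=) remaining=[) / num $]
Step 10: shift ). Stack=[( E )] ptr=5 lookahead=/ remaining=[/ num $]
Step 11: reduce F->( E ). Stack=[F] ptr=5 lookahead=/ remaining=[/ num $]
Step 12: reduce T->F. Stack=[T] ptr=5 lookahead=/ remaining=[/ num $]
Step 13: shift /. Stack=[T /] ptr=6 lookahead=num remaining=[num $]
Step 14: shift num. Stack=[T / num] ptr=7 lookahead=$ remaining=[$]
Step 15: reduce F->num. Stack=[T / F] ptr=7 lookahead=$ remaining=[$]
Step 16: reduce T->T / F. Stack=[T] ptr=7 lookahead=$ remaining=[$]
Step 17: reduce E->T. Stack=[E] ptr=7 lookahead=$ remaining=[$]
Step 18: accept. Stack=[E] ptr=7 lookahead=$ remaining=[$]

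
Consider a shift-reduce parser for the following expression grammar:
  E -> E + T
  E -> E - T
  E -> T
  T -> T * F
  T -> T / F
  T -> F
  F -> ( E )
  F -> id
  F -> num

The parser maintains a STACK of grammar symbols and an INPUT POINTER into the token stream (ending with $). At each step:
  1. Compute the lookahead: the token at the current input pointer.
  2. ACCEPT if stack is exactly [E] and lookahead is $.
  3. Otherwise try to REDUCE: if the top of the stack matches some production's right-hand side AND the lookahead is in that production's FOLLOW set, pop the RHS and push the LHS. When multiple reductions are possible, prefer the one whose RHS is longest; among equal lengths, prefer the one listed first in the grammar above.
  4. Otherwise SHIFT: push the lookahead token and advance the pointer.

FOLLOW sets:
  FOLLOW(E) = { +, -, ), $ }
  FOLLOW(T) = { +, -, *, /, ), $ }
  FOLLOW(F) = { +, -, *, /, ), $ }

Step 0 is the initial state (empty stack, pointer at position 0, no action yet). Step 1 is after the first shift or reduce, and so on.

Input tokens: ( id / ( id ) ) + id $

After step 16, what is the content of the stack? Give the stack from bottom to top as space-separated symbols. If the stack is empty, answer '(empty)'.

Step 1: shift (. Stack=[(] ptr=1 lookahead=id remaining=[id / ( id ) ) + id $]
Step 2: shift id. Stack=[( id] ptr=2 lookahead=/ remaining=[/ ( id ) ) + id $]
Step 3: reduce F->id. Stack=[( F] ptr=2 lookahead=/ remaining=[/ ( id ) ) + id $]
Step 4: reduce T->F. Stack=[( T] ptr=2 lookahead=/ remaining=[/ ( id ) ) + id $]
Step 5: shift /. Stack=[( T /] ptr=3 lookahead=( remaining=[( id ) ) + id $]
Step 6: shift (. Stack=[( T / (] ptr=4 lookahead=id remaining=[id ) ) + id $]
Step 7: shift id. Stack=[( T / ( id] ptr=5 lookahead=) remaining=[) ) + id $]
Step 8: reduce F->id. Stack=[( T / ( F] ptr=5 lookahead=) remaining=[) ) + id $]
Step 9: reduce T->F. Stack=[( T / ( T] ptr=5 lookahead=) remaining=[) ) + id $]
Step 10: reduce E->T. Stack=[( T / ( E] ptr=5 lookahead=) remaining=[) ) + id $]
Step 11: shift ). Stack=[( T / ( E )] ptr=6 lookahead=) remaining=[) + id $]
Step 12: reduce F->( E ). Stack=[( T / F] ptr=6 lookahead=) remaining=[) + id $]
Step 13: reduce T->T / F. Stack=[( T] ptr=6 lookahead=) remaining=[) + id $]
Step 14: reduce E->T. Stack=[( E] ptr=6 lookahead=) remaining=[) + id $]
Step 15: shift ). Stack=[( E )] ptr=7 lookahead=+ remaining=[+ id $]
Step 16: reduce F->( E ). Stack=[F] ptr=7 lookahead=+ remaining=[+ id $]

Answer: F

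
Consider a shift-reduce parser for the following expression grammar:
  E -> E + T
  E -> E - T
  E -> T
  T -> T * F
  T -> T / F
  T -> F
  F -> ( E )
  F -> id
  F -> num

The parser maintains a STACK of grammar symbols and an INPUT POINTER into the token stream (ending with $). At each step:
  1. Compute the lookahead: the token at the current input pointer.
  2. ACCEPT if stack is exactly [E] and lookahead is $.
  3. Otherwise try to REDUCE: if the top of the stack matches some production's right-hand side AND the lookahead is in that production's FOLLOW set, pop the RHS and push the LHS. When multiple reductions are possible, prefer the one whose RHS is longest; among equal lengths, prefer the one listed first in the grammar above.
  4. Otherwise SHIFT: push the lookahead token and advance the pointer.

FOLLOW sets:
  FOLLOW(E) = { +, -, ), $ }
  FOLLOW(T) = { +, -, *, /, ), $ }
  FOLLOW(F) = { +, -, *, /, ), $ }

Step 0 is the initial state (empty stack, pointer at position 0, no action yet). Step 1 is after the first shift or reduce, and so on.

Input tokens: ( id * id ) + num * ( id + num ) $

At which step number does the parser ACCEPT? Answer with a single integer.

Step 1: shift (. Stack=[(] ptr=1 lookahead=id remaining=[id * id ) + num * ( id + num ) $]
Step 2: shift id. Stack=[( id] ptr=2 lookahead=* remaining=[* id ) + num * ( id + num ) $]
Step 3: reduce F->id. Stack=[( F] ptr=2 lookahead=* remaining=[* id ) + num * ( id + num ) $]
Step 4: reduce T->F. Stack=[( T] ptr=2 lookahead=* remaining=[* id ) + num * ( id + num ) $]
Step 5: shift *. Stack=[( T *] ptr=3 lookahead=id remaining=[id ) + num * ( id + num ) $]
Step 6: shift id. Stack=[( T * id] ptr=4 lookahead=) remaining=[) + num * ( id + num ) $]
Step 7: reduce F->id. Stack=[( T * F] ptr=4 lookahead=) remaining=[) + num * ( id + num ) $]
Step 8: reduce T->T * F. Stack=[( T] ptr=4 lookahead=) remaining=[) + num * ( id + num ) $]
Step 9: reduce E->T. Stack=[( E] ptr=4 lookahead=) remaining=[) + num * ( id + num ) $]
Step 10: shift ). Stack=[( E )] ptr=5 lookahead=+ remaining=[+ num * ( id + num ) $]
Step 11: reduce F->( E ). Stack=[F] ptr=5 lookahead=+ remaining=[+ num * ( id + num ) $]
Step 12: reduce T->F. Stack=[T] ptr=5 lookahead=+ remaining=[+ num * ( id + num ) $]
Step 13: reduce E->T. Stack=[E] ptr=5 lookahead=+ remaining=[+ num * ( id + num ) $]
Step 14: shift +. Stack=[E +] ptr=6 lookahead=num remaining=[num * ( id + num ) $]
Step 15: shift num. Stack=[E + num] ptr=7 lookahead=* remaining=[* ( id + num ) $]
Step 16: reduce F->num. Stack=[E + F] ptr=7 lookahead=* remaining=[* ( id + num ) $]
Step 17: reduce T->F. Stack=[E + T] ptr=7 lookahead=* remaining=[* ( id + num ) $]
Step 18: shift *. Stack=[E + T *] ptr=8 lookahead=( remaining=[( id + num ) $]
Step 19: shift (. Stack=[E + T * (] ptr=9 lookahead=id remaining=[id + num ) $]
Step 20: shift id. Stack=[E + T * ( id] ptr=10 lookahead=+ remaining=[+ num ) $]
Step 21: reduce F->id. Stack=[E + T * ( F] ptr=10 lookahead=+ remaining=[+ num ) $]
Step 22: reduce T->F. Stack=[E + T * ( T] ptr=10 lookahead=+ remaining=[+ num ) $]
Step 23: reduce E->T. Stack=[E + T * ( E] ptr=10 lookahead=+ remaining=[+ num ) $]
Step 24: shift +. Stack=[E + T * ( E +] ptr=11 lookahead=num remaining=[num ) $]
Step 25: shift num. Stack=[E + T * ( E + num] ptr=12 lookahead=) remaining=[) $]
Step 26: reduce F->num. Stack=[E + T * ( E + F] ptr=12 lookahead=) remaining=[) $]
Step 27: reduce T->F. Stack=[E + T * ( E + T] ptr=12 lookahead=) remaining=[) $]
Step 28: reduce E->E + T. Stack=[E + T * ( E] ptr=12 lookahead=) remaining=[) $]
Step 29: shift ). Stack=[E + T * ( E )] ptr=13 lookahead=$ remaining=[$]
Step 30: reduce F->( E ). Stack=[E + T * F] ptr=13 lookahead=$ remaining=[$]
Step 31: reduce T->T * F. Stack=[E + T] ptr=13 lookahead=$ remaining=[$]
Step 32: reduce E->E + T. Stack=[E] ptr=13 lookahead=$ remaining=[$]
Step 33: accept. Stack=[E] ptr=13 lookahead=$ remaining=[$]

Answer: 33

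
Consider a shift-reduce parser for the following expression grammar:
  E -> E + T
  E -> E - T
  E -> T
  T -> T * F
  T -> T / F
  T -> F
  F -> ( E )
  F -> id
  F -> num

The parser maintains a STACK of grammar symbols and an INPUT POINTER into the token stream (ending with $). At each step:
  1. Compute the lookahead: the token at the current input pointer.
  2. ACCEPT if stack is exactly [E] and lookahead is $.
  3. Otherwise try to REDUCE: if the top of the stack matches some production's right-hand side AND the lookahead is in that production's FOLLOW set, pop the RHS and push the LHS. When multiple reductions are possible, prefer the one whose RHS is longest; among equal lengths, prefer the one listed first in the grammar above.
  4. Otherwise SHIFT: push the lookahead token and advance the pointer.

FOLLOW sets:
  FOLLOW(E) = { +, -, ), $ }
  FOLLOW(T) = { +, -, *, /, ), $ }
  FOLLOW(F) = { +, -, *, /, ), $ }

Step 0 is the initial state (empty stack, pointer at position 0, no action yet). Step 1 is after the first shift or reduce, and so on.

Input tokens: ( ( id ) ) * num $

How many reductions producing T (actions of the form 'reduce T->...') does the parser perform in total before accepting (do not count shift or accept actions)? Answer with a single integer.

Step 1: shift (. Stack=[(] ptr=1 lookahead=( remaining=[( id ) ) * num $]
Step 2: shift (. Stack=[( (] ptr=2 lookahead=id remaining=[id ) ) * num $]
Step 3: shift id. Stack=[( ( id] ptr=3 lookahead=) remaining=[) ) * num $]
Step 4: reduce F->id. Stack=[( ( F] ptr=3 lookahead=) remaining=[) ) * num $]
Step 5: reduce T->F. Stack=[( ( T] ptr=3 lookahead=) remaining=[) ) * num $]
Step 6: reduce E->T. Stack=[( ( E] ptr=3 lookahead=) remaining=[) ) * num $]
Step 7: shift ). Stack=[( ( E )] ptr=4 lookahead=) remaining=[) * num $]
Step 8: reduce F->( E ). Stack=[( F] ptr=4 lookahead=) remaining=[) * num $]
Step 9: reduce T->F. Stack=[( T] ptr=4 lookahead=) remaining=[) * num $]
Step 10: reduce E->T. Stack=[( E] ptr=4 lookahead=) remaining=[) * num $]
Step 11: shift ). Stack=[( E )] ptr=5 lookahead=* remaining=[* num $]
Step 12: reduce F->( E ). Stack=[F] ptr=5 lookahead=* remaining=[* num $]
Step 13: reduce T->F. Stack=[T] ptr=5 lookahead=* remaining=[* num $]
Step 14: shift *. Stack=[T *] ptr=6 lookahead=num remaining=[num $]
Step 15: shift num. Stack=[T * num] ptr=7 lookahead=$ remaining=[$]
Step 16: reduce F->num. Stack=[T * F] ptr=7 lookahead=$ remaining=[$]
Step 17: reduce T->T * F. Stack=[T] ptr=7 lookahead=$ remaining=[$]
Step 18: reduce E->T. Stack=[E] ptr=7 lookahead=$ remaining=[$]
Step 19: accept. Stack=[E] ptr=7 lookahead=$ remaining=[$]

Answer: 4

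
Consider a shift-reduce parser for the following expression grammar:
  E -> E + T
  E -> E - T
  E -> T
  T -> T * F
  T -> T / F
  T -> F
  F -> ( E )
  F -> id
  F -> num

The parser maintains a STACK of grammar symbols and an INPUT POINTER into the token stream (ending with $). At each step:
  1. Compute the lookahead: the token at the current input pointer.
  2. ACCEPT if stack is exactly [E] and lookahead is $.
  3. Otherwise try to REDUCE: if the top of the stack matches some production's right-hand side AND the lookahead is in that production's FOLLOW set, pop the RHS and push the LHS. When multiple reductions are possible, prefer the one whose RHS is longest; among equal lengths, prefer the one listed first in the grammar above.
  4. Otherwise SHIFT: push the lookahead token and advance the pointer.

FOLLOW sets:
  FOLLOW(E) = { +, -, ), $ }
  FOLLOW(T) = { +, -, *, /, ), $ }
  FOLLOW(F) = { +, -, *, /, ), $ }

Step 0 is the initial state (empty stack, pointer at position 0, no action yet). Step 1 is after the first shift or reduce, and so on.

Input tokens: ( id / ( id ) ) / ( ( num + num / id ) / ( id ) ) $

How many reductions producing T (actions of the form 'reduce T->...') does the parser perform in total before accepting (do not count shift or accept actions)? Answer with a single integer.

Step 1: shift (. Stack=[(] ptr=1 lookahead=id remaining=[id / ( id ) ) / ( ( num + num / id ) / ( id ) ) $]
Step 2: shift id. Stack=[( id] ptr=2 lookahead=/ remaining=[/ ( id ) ) / ( ( num + num / id ) / ( id ) ) $]
Step 3: reduce F->id. Stack=[( F] ptr=2 lookahead=/ remaining=[/ ( id ) ) / ( ( num + num / id ) / ( id ) ) $]
Step 4: reduce T->F. Stack=[( T] ptr=2 lookahead=/ remaining=[/ ( id ) ) / ( ( num + num / id ) / ( id ) ) $]
Step 5: shift /. Stack=[( T /] ptr=3 lookahead=( remaining=[( id ) ) / ( ( num + num / id ) / ( id ) ) $]
Step 6: shift (. Stack=[( T / (] ptr=4 lookahead=id remaining=[id ) ) / ( ( num + num / id ) / ( id ) ) $]
Step 7: shift id. Stack=[( T / ( id] ptr=5 lookahead=) remaining=[) ) / ( ( num + num / id ) / ( id ) ) $]
Step 8: reduce F->id. Stack=[( T / ( F] ptr=5 lookahead=) remaining=[) ) / ( ( num + num / id ) / ( id ) ) $]
Step 9: reduce T->F. Stack=[( T / ( T] ptr=5 lookahead=) remaining=[) ) / ( ( num + num / id ) / ( id ) ) $]
Step 10: reduce E->T. Stack=[( T / ( E] ptr=5 lookahead=) remaining=[) ) / ( ( num + num / id ) / ( id ) ) $]
Step 11: shift ). Stack=[( T / ( E )] ptr=6 lookahead=) remaining=[) / ( ( num + num / id ) / ( id ) ) $]
Step 12: reduce F->( E ). Stack=[( T / F] ptr=6 lookahead=) remaining=[) / ( ( num + num / id ) / ( id ) ) $]
Step 13: reduce T->T / F. Stack=[( T] ptr=6 lookahead=) remaining=[) / ( ( num + num / id ) / ( id ) ) $]
Step 14: reduce E->T. Stack=[( E] ptr=6 lookahead=) remaining=[) / ( ( num + num / id ) / ( id ) ) $]
Step 15: shift ). Stack=[( E )] ptr=7 lookahead=/ remaining=[/ ( ( num + num / id ) / ( id ) ) $]
Step 16: reduce F->( E ). Stack=[F] ptr=7 lookahead=/ remaining=[/ ( ( num + num / id ) / ( id ) ) $]
Step 17: reduce T->F. Stack=[T] ptr=7 lookahead=/ remaining=[/ ( ( num + num / id ) / ( id ) ) $]
Step 18: shift /. Stack=[T /] ptr=8 lookahead=( remaining=[( ( num + num / id ) / ( id ) ) $]
Step 19: shift (. Stack=[T / (] ptr=9 lookahead=( remaining=[( num + num / id ) / ( id ) ) $]
Step 20: shift (. Stack=[T / ( (] ptr=10 lookahead=num remaining=[num + num / id ) / ( id ) ) $]
Step 21: shift num. Stack=[T / ( ( num] ptr=11 lookahead=+ remaining=[+ num / id ) / ( id ) ) $]
Step 22: reduce F->num. Stack=[T / ( ( F] ptr=11 lookahead=+ remaining=[+ num / id ) / ( id ) ) $]
Step 23: reduce T->F. Stack=[T / ( ( T] ptr=11 lookahead=+ remaining=[+ num / id ) / ( id ) ) $]
Step 24: reduce E->T. Stack=[T / ( ( E] ptr=11 lookahead=+ remaining=[+ num / id ) / ( id ) ) $]
Step 25: shift +. Stack=[T / ( ( E +] ptr=12 lookahead=num remaining=[num / id ) / ( id ) ) $]
Step 26: shift num. Stack=[T / ( ( E + num] ptr=13 lookahead=/ remaining=[/ id ) / ( id ) ) $]
Step 27: reduce F->num. Stack=[T / ( ( E + F] ptr=13 lookahead=/ remaining=[/ id ) / ( id ) ) $]
Step 28: reduce T->F. Stack=[T / ( ( E + T] ptr=13 lookahead=/ remaining=[/ id ) / ( id ) ) $]
Step 29: shift /. Stack=[T / ( ( E + T /] ptr=14 lookahead=id remaining=[id ) / ( id ) ) $]
Step 30: shift id. Stack=[T / ( ( E + T / id] ptr=15 lookahead=) remaining=[) / ( id ) ) $]
Step 31: reduce F->id. Stack=[T / ( ( E + T / F] ptr=15 lookahead=) remaining=[) / ( id ) ) $]
Step 32: reduce T->T / F. Stack=[T / ( ( E + T] ptr=15 lookahead=) remaining=[) / ( id ) ) $]
Step 33: reduce E->E + T. Stack=[T / ( ( E] ptr=15 lookahead=) remaining=[) / ( id ) ) $]
Step 34: shift ). Stack=[T / ( ( E )] ptr=16 lookahead=/ remaining=[/ ( id ) ) $]
Step 35: reduce F->( E ). Stack=[T / ( F] ptr=16 lookahead=/ remaining=[/ ( id ) ) $]
Step 36: reduce T->F. Stack=[T / ( T] ptr=16 lookahead=/ remaining=[/ ( id ) ) $]
Step 37: shift /. Stack=[T / ( T /] ptr=17 lookahead=( remaining=[( id ) ) $]
Step 38: shift (. Stack=[T / ( T / (] ptr=18 lookahead=id remaining=[id ) ) $]
Step 39: shift id. Stack=[T / ( T / ( id] ptr=19 lookahead=) remaining=[) ) $]
Step 40: reduce F->id. Stack=[T / ( T / ( F] ptr=19 lookahead=) remaining=[) ) $]
Step 41: reduce T->F. Stack=[T / ( T / ( T] ptr=19 lookahead=) remaining=[) ) $]
Step 42: reduce E->T. Stack=[T / ( T / ( E] ptr=19 lookahead=) remaining=[) ) $]
Step 43: shift ). Stack=[T / ( T / ( E )] ptr=20 lookahead=) remaining=[) $]
Step 44: reduce F->( E ). Stack=[T / ( T / F] ptr=20 lookahead=) remaining=[) $]
Step 45: reduce T->T / F. Stack=[T / ( T] ptr=20 lookahead=) remaining=[) $]
Step 46: reduce E->T. Stack=[T / ( E] ptr=20 lookahead=) remaining=[) $]
Step 47: shift ). Stack=[T / ( E )] ptr=21 lookahead=$ remaining=[$]
Step 48: reduce F->( E ). Stack=[T / F] ptr=21 lookahead=$ remaining=[$]
Step 49: reduce T->T / F. Stack=[T] ptr=21 lookahead=$ remaining=[$]
Step 50: reduce E->T. Stack=[E] ptr=21 lookahead=$ remaining=[$]
Step 51: accept. Stack=[E] ptr=21 lookahead=$ remaining=[$]

Answer: 11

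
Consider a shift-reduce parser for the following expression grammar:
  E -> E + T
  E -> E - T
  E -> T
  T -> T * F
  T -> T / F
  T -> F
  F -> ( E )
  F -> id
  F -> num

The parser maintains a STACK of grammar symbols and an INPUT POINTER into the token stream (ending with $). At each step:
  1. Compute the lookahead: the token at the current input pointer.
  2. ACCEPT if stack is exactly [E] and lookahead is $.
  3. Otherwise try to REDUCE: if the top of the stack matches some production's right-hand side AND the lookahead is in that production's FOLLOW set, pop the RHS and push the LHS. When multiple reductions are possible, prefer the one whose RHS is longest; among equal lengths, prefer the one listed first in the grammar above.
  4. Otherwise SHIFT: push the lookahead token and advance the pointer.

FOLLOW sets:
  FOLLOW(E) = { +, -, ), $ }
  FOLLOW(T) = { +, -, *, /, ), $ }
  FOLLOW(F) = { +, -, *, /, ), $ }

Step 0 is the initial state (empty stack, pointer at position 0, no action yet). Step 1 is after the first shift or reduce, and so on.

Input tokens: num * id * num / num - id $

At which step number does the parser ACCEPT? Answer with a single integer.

Answer: 22

Derivation:
Step 1: shift num. Stack=[num] ptr=1 lookahead=* remaining=[* id * num / num - id $]
Step 2: reduce F->num. Stack=[F] ptr=1 lookahead=* remaining=[* id * num / num - id $]
Step 3: reduce T->F. Stack=[T] ptr=1 lookahead=* remaining=[* id * num / num - id $]
Step 4: shift *. Stack=[T *] ptr=2 lookahead=id remaining=[id * num / num - id $]
Step 5: shift id. Stack=[T * id] ptr=3 lookahead=* remaining=[* num / num - id $]
Step 6: reduce F->id. Stack=[T * F] ptr=3 lookahead=* remaining=[* num / num - id $]
Step 7: reduce T->T * F. Stack=[T] ptr=3 lookahead=* remaining=[* num / num - id $]
Step 8: shift *. Stack=[T *] ptr=4 lookahead=num remaining=[num / num - id $]
Step 9: shift num. Stack=[T * num] ptr=5 lookahead=/ remaining=[/ num - id $]
Step 10: reduce F->num. Stack=[T * F] ptr=5 lookahead=/ remaining=[/ num - id $]
Step 11: reduce T->T * F. Stack=[T] ptr=5 lookahead=/ remaining=[/ num - id $]
Step 12: shift /. Stack=[T /] ptr=6 lookahead=num remaining=[num - id $]
Step 13: shift num. Stack=[T / num] ptr=7 lookahead=- remaining=[- id $]
Step 14: reduce F->num. Stack=[T / F] ptr=7 lookahead=- remaining=[- id $]
Step 15: reduce T->T / F. Stack=[T] ptr=7 lookahead=- remaining=[- id $]
Step 16: reduce E->T. Stack=[E] ptr=7 lookahead=- remaining=[- id $]
Step 17: shift -. Stack=[E -] ptr=8 lookahead=id remaining=[id $]
Step 18: shift id. Stack=[E - id] ptr=9 lookahead=$ remaining=[$]
Step 19: reduce F->id. Stack=[E - F] ptr=9 lookahead=$ remaining=[$]
Step 20: reduce T->F. Stack=[E - T] ptr=9 lookahead=$ remaining=[$]
Step 21: reduce E->E - T. Stack=[E] ptr=9 lookahead=$ remaining=[$]
Step 22: accept. Stack=[E] ptr=9 lookahead=$ remaining=[$]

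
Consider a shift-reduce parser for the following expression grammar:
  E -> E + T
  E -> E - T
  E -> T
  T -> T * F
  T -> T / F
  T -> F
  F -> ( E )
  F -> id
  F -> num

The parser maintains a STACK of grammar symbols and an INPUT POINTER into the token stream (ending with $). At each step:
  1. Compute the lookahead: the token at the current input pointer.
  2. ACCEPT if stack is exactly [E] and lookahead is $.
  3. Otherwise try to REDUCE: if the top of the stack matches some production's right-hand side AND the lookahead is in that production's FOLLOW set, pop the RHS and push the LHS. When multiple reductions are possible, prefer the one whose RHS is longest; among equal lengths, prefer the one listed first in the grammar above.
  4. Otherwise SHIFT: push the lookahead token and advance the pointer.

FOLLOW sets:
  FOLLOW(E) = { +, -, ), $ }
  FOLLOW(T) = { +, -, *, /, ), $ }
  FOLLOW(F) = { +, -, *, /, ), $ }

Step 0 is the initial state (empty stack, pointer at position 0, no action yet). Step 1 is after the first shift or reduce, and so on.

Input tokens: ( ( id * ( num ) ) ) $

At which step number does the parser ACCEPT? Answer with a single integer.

Step 1: shift (. Stack=[(] ptr=1 lookahead=( remaining=[( id * ( num ) ) ) $]
Step 2: shift (. Stack=[( (] ptr=2 lookahead=id remaining=[id * ( num ) ) ) $]
Step 3: shift id. Stack=[( ( id] ptr=3 lookahead=* remaining=[* ( num ) ) ) $]
Step 4: reduce F->id. Stack=[( ( F] ptr=3 lookahead=* remaining=[* ( num ) ) ) $]
Step 5: reduce T->F. Stack=[( ( T] ptr=3 lookahead=* remaining=[* ( num ) ) ) $]
Step 6: shift *. Stack=[( ( T *] ptr=4 lookahead=( remaining=[( num ) ) ) $]
Step 7: shift (. Stack=[( ( T * (] ptr=5 lookahead=num remaining=[num ) ) ) $]
Step 8: shift num. Stack=[( ( T * ( num] ptr=6 lookahead=) remaining=[) ) ) $]
Step 9: reduce F->num. Stack=[( ( T * ( F] ptr=6 lookahead=) remaining=[) ) ) $]
Step 10: reduce T->F. Stack=[( ( T * ( T] ptr=6 lookahead=) remaining=[) ) ) $]
Step 11: reduce E->T. Stack=[( ( T * ( E] ptr=6 lookahead=) remaining=[) ) ) $]
Step 12: shift ). Stack=[( ( T * ( E )] ptr=7 lookahead=) remaining=[) ) $]
Step 13: reduce F->( E ). Stack=[( ( T * F] ptr=7 lookahead=) remaining=[) ) $]
Step 14: reduce T->T * F. Stack=[( ( T] ptr=7 lookahead=) remaining=[) ) $]
Step 15: reduce E->T. Stack=[( ( E] ptr=7 lookahead=) remaining=[) ) $]
Step 16: shift ). Stack=[( ( E )] ptr=8 lookahead=) remaining=[) $]
Step 17: reduce F->( E ). Stack=[( F] ptr=8 lookahead=) remaining=[) $]
Step 18: reduce T->F. Stack=[( T] ptr=8 lookahead=) remaining=[) $]
Step 19: reduce E->T. Stack=[( E] ptr=8 lookahead=) remaining=[) $]
Step 20: shift ). Stack=[( E )] ptr=9 lookahead=$ remaining=[$]
Step 21: reduce F->( E ). Stack=[F] ptr=9 lookahead=$ remaining=[$]
Step 22: reduce T->F. Stack=[T] ptr=9 lookahead=$ remaining=[$]
Step 23: reduce E->T. Stack=[E] ptr=9 lookahead=$ remaining=[$]
Step 24: accept. Stack=[E] ptr=9 lookahead=$ remaining=[$]

Answer: 24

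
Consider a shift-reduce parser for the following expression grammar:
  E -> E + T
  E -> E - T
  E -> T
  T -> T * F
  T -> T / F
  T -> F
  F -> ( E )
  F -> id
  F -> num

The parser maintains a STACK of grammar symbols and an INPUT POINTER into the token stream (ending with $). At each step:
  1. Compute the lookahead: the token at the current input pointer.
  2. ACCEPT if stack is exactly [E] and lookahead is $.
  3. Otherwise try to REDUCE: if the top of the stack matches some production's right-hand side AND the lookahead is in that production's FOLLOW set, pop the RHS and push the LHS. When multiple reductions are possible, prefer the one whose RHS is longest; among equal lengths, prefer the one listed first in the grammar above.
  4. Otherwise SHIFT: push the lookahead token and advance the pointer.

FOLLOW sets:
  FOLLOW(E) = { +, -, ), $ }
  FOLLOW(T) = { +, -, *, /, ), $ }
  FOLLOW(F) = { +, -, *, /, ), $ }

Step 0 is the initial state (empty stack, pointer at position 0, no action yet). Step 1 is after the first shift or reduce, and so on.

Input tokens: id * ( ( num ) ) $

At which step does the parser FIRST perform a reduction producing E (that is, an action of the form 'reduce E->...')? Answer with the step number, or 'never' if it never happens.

Step 1: shift id. Stack=[id] ptr=1 lookahead=* remaining=[* ( ( num ) ) $]
Step 2: reduce F->id. Stack=[F] ptr=1 lookahead=* remaining=[* ( ( num ) ) $]
Step 3: reduce T->F. Stack=[T] ptr=1 lookahead=* remaining=[* ( ( num ) ) $]
Step 4: shift *. Stack=[T *] ptr=2 lookahead=( remaining=[( ( num ) ) $]
Step 5: shift (. Stack=[T * (] ptr=3 lookahead=( remaining=[( num ) ) $]
Step 6: shift (. Stack=[T * ( (] ptr=4 lookahead=num remaining=[num ) ) $]
Step 7: shift num. Stack=[T * ( ( num] ptr=5 lookahead=) remaining=[) ) $]
Step 8: reduce F->num. Stack=[T * ( ( F] ptr=5 lookahead=) remaining=[) ) $]
Step 9: reduce T->F. Stack=[T * ( ( T] ptr=5 lookahead=) remaining=[) ) $]
Step 10: reduce E->T. Stack=[T * ( ( E] ptr=5 lookahead=) remaining=[) ) $]

Answer: 10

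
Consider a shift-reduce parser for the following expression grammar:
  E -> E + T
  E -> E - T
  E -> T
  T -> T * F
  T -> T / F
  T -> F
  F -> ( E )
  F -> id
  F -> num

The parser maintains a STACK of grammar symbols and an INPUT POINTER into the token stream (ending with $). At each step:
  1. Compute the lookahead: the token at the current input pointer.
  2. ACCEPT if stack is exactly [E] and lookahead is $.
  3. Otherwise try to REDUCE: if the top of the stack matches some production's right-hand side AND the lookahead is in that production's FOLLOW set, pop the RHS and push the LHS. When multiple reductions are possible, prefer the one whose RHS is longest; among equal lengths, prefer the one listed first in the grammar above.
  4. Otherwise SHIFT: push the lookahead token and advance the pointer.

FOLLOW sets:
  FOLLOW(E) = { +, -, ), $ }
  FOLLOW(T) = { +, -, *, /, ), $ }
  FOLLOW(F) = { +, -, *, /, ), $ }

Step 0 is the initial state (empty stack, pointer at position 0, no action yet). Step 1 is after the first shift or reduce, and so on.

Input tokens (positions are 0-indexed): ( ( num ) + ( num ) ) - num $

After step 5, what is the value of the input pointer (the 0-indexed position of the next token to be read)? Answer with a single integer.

Answer: 3

Derivation:
Step 1: shift (. Stack=[(] ptr=1 lookahead=( remaining=[( num ) + ( num ) ) - num $]
Step 2: shift (. Stack=[( (] ptr=2 lookahead=num remaining=[num ) + ( num ) ) - num $]
Step 3: shift num. Stack=[( ( num] ptr=3 lookahead=) remaining=[) + ( num ) ) - num $]
Step 4: reduce F->num. Stack=[( ( F] ptr=3 lookahead=) remaining=[) + ( num ) ) - num $]
Step 5: reduce T->F. Stack=[( ( T] ptr=3 lookahead=) remaining=[) + ( num ) ) - num $]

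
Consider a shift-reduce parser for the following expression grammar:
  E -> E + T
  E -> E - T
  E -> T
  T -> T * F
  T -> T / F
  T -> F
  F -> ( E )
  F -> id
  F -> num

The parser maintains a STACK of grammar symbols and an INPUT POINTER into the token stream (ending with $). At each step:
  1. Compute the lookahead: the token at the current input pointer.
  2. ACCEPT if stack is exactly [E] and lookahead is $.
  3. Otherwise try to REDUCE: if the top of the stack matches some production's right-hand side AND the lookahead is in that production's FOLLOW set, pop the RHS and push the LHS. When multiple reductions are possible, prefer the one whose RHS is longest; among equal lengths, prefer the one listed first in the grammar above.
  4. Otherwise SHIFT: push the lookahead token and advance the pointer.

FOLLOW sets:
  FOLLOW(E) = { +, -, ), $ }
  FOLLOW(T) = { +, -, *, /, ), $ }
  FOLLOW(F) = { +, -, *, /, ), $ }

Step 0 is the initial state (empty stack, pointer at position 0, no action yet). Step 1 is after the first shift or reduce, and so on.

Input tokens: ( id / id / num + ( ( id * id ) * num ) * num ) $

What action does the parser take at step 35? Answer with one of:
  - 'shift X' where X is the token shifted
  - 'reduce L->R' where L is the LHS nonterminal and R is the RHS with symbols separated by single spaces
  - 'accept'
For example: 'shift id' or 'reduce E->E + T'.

Answer: reduce T->F

Derivation:
Step 1: shift (. Stack=[(] ptr=1 lookahead=id remaining=[id / id / num + ( ( id * id ) * num ) * num ) $]
Step 2: shift id. Stack=[( id] ptr=2 lookahead=/ remaining=[/ id / num + ( ( id * id ) * num ) * num ) $]
Step 3: reduce F->id. Stack=[( F] ptr=2 lookahead=/ remaining=[/ id / num + ( ( id * id ) * num ) * num ) $]
Step 4: reduce T->F. Stack=[( T] ptr=2 lookahead=/ remaining=[/ id / num + ( ( id * id ) * num ) * num ) $]
Step 5: shift /. Stack=[( T /] ptr=3 lookahead=id remaining=[id / num + ( ( id * id ) * num ) * num ) $]
Step 6: shift id. Stack=[( T / id] ptr=4 lookahead=/ remaining=[/ num + ( ( id * id ) * num ) * num ) $]
Step 7: reduce F->id. Stack=[( T / F] ptr=4 lookahead=/ remaining=[/ num + ( ( id * id ) * num ) * num ) $]
Step 8: reduce T->T / F. Stack=[( T] ptr=4 lookahead=/ remaining=[/ num + ( ( id * id ) * num ) * num ) $]
Step 9: shift /. Stack=[( T /] ptr=5 lookahead=num remaining=[num + ( ( id * id ) * num ) * num ) $]
Step 10: shift num. Stack=[( T / num] ptr=6 lookahead=+ remaining=[+ ( ( id * id ) * num ) * num ) $]
Step 11: reduce F->num. Stack=[( T / F] ptr=6 lookahead=+ remaining=[+ ( ( id * id ) * num ) * num ) $]
Step 12: reduce T->T / F. Stack=[( T] ptr=6 lookahead=+ remaining=[+ ( ( id * id ) * num ) * num ) $]
Step 13: reduce E->T. Stack=[( E] ptr=6 lookahead=+ remaining=[+ ( ( id * id ) * num ) * num ) $]
Step 14: shift +. Stack=[( E +] ptr=7 lookahead=( remaining=[( ( id * id ) * num ) * num ) $]
Step 15: shift (. Stack=[( E + (] ptr=8 lookahead=( remaining=[( id * id ) * num ) * num ) $]
Step 16: shift (. Stack=[( E + ( (] ptr=9 lookahead=id remaining=[id * id ) * num ) * num ) $]
Step 17: shift id. Stack=[( E + ( ( id] ptr=10 lookahead=* remaining=[* id ) * num ) * num ) $]
Step 18: reduce F->id. Stack=[( E + ( ( F] ptr=10 lookahead=* remaining=[* id ) * num ) * num ) $]
Step 19: reduce T->F. Stack=[( E + ( ( T] ptr=10 lookahead=* remaining=[* id ) * num ) * num ) $]
Step 20: shift *. Stack=[( E + ( ( T *] ptr=11 lookahead=id remaining=[id ) * num ) * num ) $]
Step 21: shift id. Stack=[( E + ( ( T * id] ptr=12 lookahead=) remaining=[) * num ) * num ) $]
Step 22: reduce F->id. Stack=[( E + ( ( T * F] ptr=12 lookahead=) remaining=[) * num ) * num ) $]
Step 23: reduce T->T * F. Stack=[( E + ( ( T] ptr=12 lookahead=) remaining=[) * num ) * num ) $]
Step 24: reduce E->T. Stack=[( E + ( ( E] ptr=12 lookahead=) remaining=[) * num ) * num ) $]
Step 25: shift ). Stack=[( E + ( ( E )] ptr=13 lookahead=* remaining=[* num ) * num ) $]
Step 26: reduce F->( E ). Stack=[( E + ( F] ptr=13 lookahead=* remaining=[* num ) * num ) $]
Step 27: reduce T->F. Stack=[( E + ( T] ptr=13 lookahead=* remaining=[* num ) * num ) $]
Step 28: shift *. Stack=[( E + ( T *] ptr=14 lookahead=num remaining=[num ) * num ) $]
Step 29: shift num. Stack=[( E + ( T * num] ptr=15 lookahead=) remaining=[) * num ) $]
Step 30: reduce F->num. Stack=[( E + ( T * F] ptr=15 lookahead=) remaining=[) * num ) $]
Step 31: reduce T->T * F. Stack=[( E + ( T] ptr=15 lookahead=) remaining=[) * num ) $]
Step 32: reduce E->T. Stack=[( E + ( E] ptr=15 lookahead=) remaining=[) * num ) $]
Step 33: shift ). Stack=[( E + ( E )] ptr=16 lookahead=* remaining=[* num ) $]
Step 34: reduce F->( E ). Stack=[( E + F] ptr=16 lookahead=* remaining=[* num ) $]
Step 35: reduce T->F. Stack=[( E + T] ptr=16 lookahead=* remaining=[* num ) $]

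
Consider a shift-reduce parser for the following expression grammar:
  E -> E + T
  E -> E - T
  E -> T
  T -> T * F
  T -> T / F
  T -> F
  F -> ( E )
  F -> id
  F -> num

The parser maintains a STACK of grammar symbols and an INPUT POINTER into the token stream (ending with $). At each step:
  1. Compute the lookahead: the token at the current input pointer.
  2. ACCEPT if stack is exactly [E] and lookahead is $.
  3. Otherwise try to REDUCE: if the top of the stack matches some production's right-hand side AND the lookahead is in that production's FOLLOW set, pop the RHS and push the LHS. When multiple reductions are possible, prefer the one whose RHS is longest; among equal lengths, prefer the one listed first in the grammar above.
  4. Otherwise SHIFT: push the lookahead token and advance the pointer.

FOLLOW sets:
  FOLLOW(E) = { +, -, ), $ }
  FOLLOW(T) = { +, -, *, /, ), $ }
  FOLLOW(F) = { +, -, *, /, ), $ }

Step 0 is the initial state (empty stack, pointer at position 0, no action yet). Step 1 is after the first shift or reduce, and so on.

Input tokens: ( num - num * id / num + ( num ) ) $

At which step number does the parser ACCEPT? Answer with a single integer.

Step 1: shift (. Stack=[(] ptr=1 lookahead=num remaining=[num - num * id / num + ( num ) ) $]
Step 2: shift num. Stack=[( num] ptr=2 lookahead=- remaining=[- num * id / num + ( num ) ) $]
Step 3: reduce F->num. Stack=[( F] ptr=2 lookahead=- remaining=[- num * id / num + ( num ) ) $]
Step 4: reduce T->F. Stack=[( T] ptr=2 lookahead=- remaining=[- num * id / num + ( num ) ) $]
Step 5: reduce E->T. Stack=[( E] ptr=2 lookahead=- remaining=[- num * id / num + ( num ) ) $]
Step 6: shift -. Stack=[( E -] ptr=3 lookahead=num remaining=[num * id / num + ( num ) ) $]
Step 7: shift num. Stack=[( E - num] ptr=4 lookahead=* remaining=[* id / num + ( num ) ) $]
Step 8: reduce F->num. Stack=[( E - F] ptr=4 lookahead=* remaining=[* id / num + ( num ) ) $]
Step 9: reduce T->F. Stack=[( E - T] ptr=4 lookahead=* remaining=[* id / num + ( num ) ) $]
Step 10: shift *. Stack=[( E - T *] ptr=5 lookahead=id remaining=[id / num + ( num ) ) $]
Step 11: shift id. Stack=[( E - T * id] ptr=6 lookahead=/ remaining=[/ num + ( num ) ) $]
Step 12: reduce F->id. Stack=[( E - T * F] ptr=6 lookahead=/ remaining=[/ num + ( num ) ) $]
Step 13: reduce T->T * F. Stack=[( E - T] ptr=6 lookahead=/ remaining=[/ num + ( num ) ) $]
Step 14: shift /. Stack=[( E - T /] ptr=7 lookahead=num remaining=[num + ( num ) ) $]
Step 15: shift num. Stack=[( E - T / num] ptr=8 lookahead=+ remaining=[+ ( num ) ) $]
Step 16: reduce F->num. Stack=[( E - T / F] ptr=8 lookahead=+ remaining=[+ ( num ) ) $]
Step 17: reduce T->T / F. Stack=[( E - T] ptr=8 lookahead=+ remaining=[+ ( num ) ) $]
Step 18: reduce E->E - T. Stack=[( E] ptr=8 lookahead=+ remaining=[+ ( num ) ) $]
Step 19: shift +. Stack=[( E +] ptr=9 lookahead=( remaining=[( num ) ) $]
Step 20: shift (. Stack=[( E + (] ptr=10 lookahead=num remaining=[num ) ) $]
Step 21: shift num. Stack=[( E + ( num] ptr=11 lookahead=) remaining=[) ) $]
Step 22: reduce F->num. Stack=[( E + ( F] ptr=11 lookahead=) remaining=[) ) $]
Step 23: reduce T->F. Stack=[( E + ( T] ptr=11 lookahead=) remaining=[) ) $]
Step 24: reduce E->T. Stack=[( E + ( E] ptr=11 lookahead=) remaining=[) ) $]
Step 25: shift ). Stack=[( E + ( E )] ptr=12 lookahead=) remaining=[) $]
Step 26: reduce F->( E ). Stack=[( E + F] ptr=12 lookahead=) remaining=[) $]
Step 27: reduce T->F. Stack=[( E + T] ptr=12 lookahead=) remaining=[) $]
Step 28: reduce E->E + T. Stack=[( E] ptr=12 lookahead=) remaining=[) $]
Step 29: shift ). Stack=[( E )] ptr=13 lookahead=$ remaining=[$]
Step 30: reduce F->( E ). Stack=[F] ptr=13 lookahead=$ remaining=[$]
Step 31: reduce T->F. Stack=[T] ptr=13 lookahead=$ remaining=[$]
Step 32: reduce E->T. Stack=[E] ptr=13 lookahead=$ remaining=[$]
Step 33: accept. Stack=[E] ptr=13 lookahead=$ remaining=[$]

Answer: 33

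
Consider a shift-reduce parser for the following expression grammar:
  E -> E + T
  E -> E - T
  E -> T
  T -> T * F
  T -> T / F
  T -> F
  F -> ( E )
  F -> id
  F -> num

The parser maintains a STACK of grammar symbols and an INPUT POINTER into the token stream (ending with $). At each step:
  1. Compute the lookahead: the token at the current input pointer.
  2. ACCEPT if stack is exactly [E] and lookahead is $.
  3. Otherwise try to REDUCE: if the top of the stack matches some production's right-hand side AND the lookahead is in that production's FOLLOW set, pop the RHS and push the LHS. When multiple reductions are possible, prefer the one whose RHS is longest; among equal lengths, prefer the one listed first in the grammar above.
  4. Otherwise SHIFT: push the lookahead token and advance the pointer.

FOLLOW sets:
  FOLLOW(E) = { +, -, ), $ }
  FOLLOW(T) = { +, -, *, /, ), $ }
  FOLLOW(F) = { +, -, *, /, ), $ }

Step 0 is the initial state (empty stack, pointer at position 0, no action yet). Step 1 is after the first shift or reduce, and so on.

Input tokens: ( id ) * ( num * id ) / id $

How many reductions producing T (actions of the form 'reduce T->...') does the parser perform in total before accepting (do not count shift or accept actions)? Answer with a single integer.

Step 1: shift (. Stack=[(] ptr=1 lookahead=id remaining=[id ) * ( num * id ) / id $]
Step 2: shift id. Stack=[( id] ptr=2 lookahead=) remaining=[) * ( num * id ) / id $]
Step 3: reduce F->id. Stack=[( F] ptr=2 lookahead=) remaining=[) * ( num * id ) / id $]
Step 4: reduce T->F. Stack=[( T] ptr=2 lookahead=) remaining=[) * ( num * id ) / id $]
Step 5: reduce E->T. Stack=[( E] ptr=2 lookahead=) remaining=[) * ( num * id ) / id $]
Step 6: shift ). Stack=[( E )] ptr=3 lookahead=* remaining=[* ( num * id ) / id $]
Step 7: reduce F->( E ). Stack=[F] ptr=3 lookahead=* remaining=[* ( num * id ) / id $]
Step 8: reduce T->F. Stack=[T] ptr=3 lookahead=* remaining=[* ( num * id ) / id $]
Step 9: shift *. Stack=[T *] ptr=4 lookahead=( remaining=[( num * id ) / id $]
Step 10: shift (. Stack=[T * (] ptr=5 lookahead=num remaining=[num * id ) / id $]
Step 11: shift num. Stack=[T * ( num] ptr=6 lookahead=* remaining=[* id ) / id $]
Step 12: reduce F->num. Stack=[T * ( F] ptr=6 lookahead=* remaining=[* id ) / id $]
Step 13: reduce T->F. Stack=[T * ( T] ptr=6 lookahead=* remaining=[* id ) / id $]
Step 14: shift *. Stack=[T * ( T *] ptr=7 lookahead=id remaining=[id ) / id $]
Step 15: shift id. Stack=[T * ( T * id] ptr=8 lookahead=) remaining=[) / id $]
Step 16: reduce F->id. Stack=[T * ( T * F] ptr=8 lookahead=) remaining=[) / id $]
Step 17: reduce T->T * F. Stack=[T * ( T] ptr=8 lookahead=) remaining=[) / id $]
Step 18: reduce E->T. Stack=[T * ( E] ptr=8 lookahead=) remaining=[) / id $]
Step 19: shift ). Stack=[T * ( E )] ptr=9 lookahead=/ remaining=[/ id $]
Step 20: reduce F->( E ). Stack=[T * F] ptr=9 lookahead=/ remaining=[/ id $]
Step 21: reduce T->T * F. Stack=[T] ptr=9 lookahead=/ remaining=[/ id $]
Step 22: shift /. Stack=[T /] ptr=10 lookahead=id remaining=[id $]
Step 23: shift id. Stack=[T / id] ptr=11 lookahead=$ remaining=[$]
Step 24: reduce F->id. Stack=[T / F] ptr=11 lookahead=$ remaining=[$]
Step 25: reduce T->T / F. Stack=[T] ptr=11 lookahead=$ remaining=[$]
Step 26: reduce E->T. Stack=[E] ptr=11 lookahead=$ remaining=[$]
Step 27: accept. Stack=[E] ptr=11 lookahead=$ remaining=[$]

Answer: 6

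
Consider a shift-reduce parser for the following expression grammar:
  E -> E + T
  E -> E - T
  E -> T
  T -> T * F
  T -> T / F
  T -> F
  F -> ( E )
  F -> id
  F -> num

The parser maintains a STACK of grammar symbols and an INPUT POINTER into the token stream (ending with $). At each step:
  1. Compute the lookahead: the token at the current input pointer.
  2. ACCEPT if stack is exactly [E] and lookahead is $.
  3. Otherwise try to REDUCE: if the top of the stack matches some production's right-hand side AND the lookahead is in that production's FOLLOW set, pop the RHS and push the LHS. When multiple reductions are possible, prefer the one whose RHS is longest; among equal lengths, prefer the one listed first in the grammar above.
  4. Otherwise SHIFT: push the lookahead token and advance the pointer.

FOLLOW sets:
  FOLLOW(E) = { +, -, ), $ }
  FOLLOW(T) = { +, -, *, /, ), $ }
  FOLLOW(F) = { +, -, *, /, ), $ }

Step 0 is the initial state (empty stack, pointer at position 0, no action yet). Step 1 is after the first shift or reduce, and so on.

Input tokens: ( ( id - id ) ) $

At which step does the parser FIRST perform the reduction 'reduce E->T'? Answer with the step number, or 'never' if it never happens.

Answer: 6

Derivation:
Step 1: shift (. Stack=[(] ptr=1 lookahead=( remaining=[( id - id ) ) $]
Step 2: shift (. Stack=[( (] ptr=2 lookahead=id remaining=[id - id ) ) $]
Step 3: shift id. Stack=[( ( id] ptr=3 lookahead=- remaining=[- id ) ) $]
Step 4: reduce F->id. Stack=[( ( F] ptr=3 lookahead=- remaining=[- id ) ) $]
Step 5: reduce T->F. Stack=[( ( T] ptr=3 lookahead=- remaining=[- id ) ) $]
Step 6: reduce E->T. Stack=[( ( E] ptr=3 lookahead=- remaining=[- id ) ) $]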